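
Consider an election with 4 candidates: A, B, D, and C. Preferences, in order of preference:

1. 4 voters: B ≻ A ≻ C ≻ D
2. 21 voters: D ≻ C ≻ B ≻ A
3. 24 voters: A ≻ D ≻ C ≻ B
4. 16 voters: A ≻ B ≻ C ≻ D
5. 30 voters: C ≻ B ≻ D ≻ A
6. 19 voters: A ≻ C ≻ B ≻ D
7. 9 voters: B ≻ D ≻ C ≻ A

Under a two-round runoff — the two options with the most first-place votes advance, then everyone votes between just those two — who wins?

Round 1 first-place votes: A 59, B 13, D 21, C 30.
A and C advance.
Runoff: A is preferred to C by 63 voters; C by 60.
A wins the runoff.

A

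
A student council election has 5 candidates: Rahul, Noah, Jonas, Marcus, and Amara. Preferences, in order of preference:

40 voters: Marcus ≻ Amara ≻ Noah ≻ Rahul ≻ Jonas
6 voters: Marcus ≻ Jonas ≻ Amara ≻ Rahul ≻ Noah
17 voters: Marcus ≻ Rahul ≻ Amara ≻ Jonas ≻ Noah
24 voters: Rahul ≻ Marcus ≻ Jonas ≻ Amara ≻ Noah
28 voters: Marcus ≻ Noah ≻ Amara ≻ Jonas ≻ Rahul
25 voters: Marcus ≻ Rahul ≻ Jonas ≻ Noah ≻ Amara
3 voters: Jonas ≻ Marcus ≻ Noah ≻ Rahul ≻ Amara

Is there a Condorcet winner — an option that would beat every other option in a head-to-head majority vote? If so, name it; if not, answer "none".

Marcus

Marcus vs Rahul: 119–24 for Marcus.
Marcus vs Noah: 143–0 for Marcus.
Marcus vs Jonas: 140–3 for Marcus.
Marcus vs Amara: 143–0 for Marcus.
Marcus beats every other option head-to-head.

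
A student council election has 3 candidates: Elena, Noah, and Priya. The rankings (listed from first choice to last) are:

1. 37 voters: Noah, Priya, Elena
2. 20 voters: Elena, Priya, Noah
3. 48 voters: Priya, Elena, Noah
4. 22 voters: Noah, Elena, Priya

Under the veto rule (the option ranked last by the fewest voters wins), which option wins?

Last-place votes: Elena 37, Noah 68, Priya 22.
Priya is ranked last by the fewest voters, so Priya wins.

Priya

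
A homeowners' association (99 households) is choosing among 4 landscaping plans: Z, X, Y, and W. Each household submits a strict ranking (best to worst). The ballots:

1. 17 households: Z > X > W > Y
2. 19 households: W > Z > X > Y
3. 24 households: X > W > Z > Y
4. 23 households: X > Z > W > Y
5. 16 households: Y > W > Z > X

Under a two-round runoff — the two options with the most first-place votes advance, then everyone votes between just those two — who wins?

Round 1 first-place votes: Z 17, X 47, Y 16, W 19.
X and W advance.
Runoff: X is preferred to W by 64 voters; W by 35.
X wins the runoff.

X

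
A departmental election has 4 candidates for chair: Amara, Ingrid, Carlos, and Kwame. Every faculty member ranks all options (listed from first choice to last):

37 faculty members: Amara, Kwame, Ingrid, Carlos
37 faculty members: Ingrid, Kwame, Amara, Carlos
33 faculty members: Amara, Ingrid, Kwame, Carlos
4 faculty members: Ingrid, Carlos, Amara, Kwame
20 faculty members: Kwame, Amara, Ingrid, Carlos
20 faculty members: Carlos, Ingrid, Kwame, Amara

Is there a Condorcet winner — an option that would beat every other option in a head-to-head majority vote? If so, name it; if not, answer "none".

Checking pairwise contests:
Kwame beats Amara 77–74.
Amara beats Ingrid 90–61.
Amara beats Carlos 127–24.
Ingrid beats Kwame 94–57.
Every option loses at least one head-to-head, so there is no Condorcet winner.

none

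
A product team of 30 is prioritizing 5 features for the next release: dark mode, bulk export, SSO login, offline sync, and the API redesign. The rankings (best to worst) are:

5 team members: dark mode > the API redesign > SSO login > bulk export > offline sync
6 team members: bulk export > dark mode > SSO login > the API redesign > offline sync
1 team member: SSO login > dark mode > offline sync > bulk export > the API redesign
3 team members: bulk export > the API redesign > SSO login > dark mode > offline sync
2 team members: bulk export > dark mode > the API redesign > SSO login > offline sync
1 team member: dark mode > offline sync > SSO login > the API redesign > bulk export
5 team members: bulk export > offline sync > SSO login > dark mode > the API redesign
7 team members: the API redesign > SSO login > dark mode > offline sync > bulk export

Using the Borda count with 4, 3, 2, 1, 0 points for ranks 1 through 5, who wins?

dark mode: 5·4 + 6·3 + 1·3 + 3·1 + 2·3 + 1·4 + 5·1 + 7·2 = 73
bulk export: 5·1 + 6·4 + 1·1 + 3·4 + 2·4 + 1·0 + 5·4 + 7·0 = 70
SSO login: 5·2 + 6·2 + 1·4 + 3·2 + 2·1 + 1·2 + 5·2 + 7·3 = 67
offline sync: 5·0 + 6·0 + 1·2 + 3·0 + 2·0 + 1·3 + 5·3 + 7·1 = 27
the API redesign: 5·3 + 6·1 + 1·0 + 3·3 + 2·2 + 1·1 + 5·0 + 7·4 = 63
dark mode has the highest Borda score (73).

dark mode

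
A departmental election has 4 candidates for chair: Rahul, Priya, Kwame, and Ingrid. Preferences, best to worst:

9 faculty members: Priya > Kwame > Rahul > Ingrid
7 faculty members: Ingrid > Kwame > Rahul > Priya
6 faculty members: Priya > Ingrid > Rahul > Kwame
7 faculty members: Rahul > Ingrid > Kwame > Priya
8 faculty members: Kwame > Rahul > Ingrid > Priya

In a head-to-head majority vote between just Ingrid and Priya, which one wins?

Ingrid

Voters preferring Ingrid to Priya: 22; preferring Priya to Ingrid: 15.
Ingrid wins the head-to-head.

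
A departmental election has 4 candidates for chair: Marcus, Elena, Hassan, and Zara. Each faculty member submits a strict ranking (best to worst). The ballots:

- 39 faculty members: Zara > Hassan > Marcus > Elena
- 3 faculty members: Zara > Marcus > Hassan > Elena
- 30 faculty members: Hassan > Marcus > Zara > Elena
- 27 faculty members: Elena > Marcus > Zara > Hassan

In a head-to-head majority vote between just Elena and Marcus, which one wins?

Voters preferring Elena to Marcus: 27; preferring Marcus to Elena: 72.
Marcus wins the head-to-head.

Marcus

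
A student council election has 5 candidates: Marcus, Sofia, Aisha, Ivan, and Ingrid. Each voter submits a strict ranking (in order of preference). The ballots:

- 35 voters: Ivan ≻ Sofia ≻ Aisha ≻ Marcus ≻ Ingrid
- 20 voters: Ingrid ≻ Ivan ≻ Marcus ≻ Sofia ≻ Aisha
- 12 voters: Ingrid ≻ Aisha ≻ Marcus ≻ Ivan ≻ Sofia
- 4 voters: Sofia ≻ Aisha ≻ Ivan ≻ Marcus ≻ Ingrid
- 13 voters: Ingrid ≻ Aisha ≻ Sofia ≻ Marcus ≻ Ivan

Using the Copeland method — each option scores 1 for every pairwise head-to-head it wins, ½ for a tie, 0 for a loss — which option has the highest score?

Marcus: loses to Sofia, Aisha, Ivan, and Ingrid → score 0.
Sofia: beats Marcus and Aisha; loses to Ivan and Ingrid → score 2.
Aisha: beats Marcus; loses to Sofia, Ivan, and Ingrid → score 1.
Ivan: beats Marcus, Sofia, and Aisha; loses to Ingrid → score 3.
Ingrid: beats Marcus, Sofia, Aisha, and Ivan → score 4.
Ingrid has the best pairwise record.

Ingrid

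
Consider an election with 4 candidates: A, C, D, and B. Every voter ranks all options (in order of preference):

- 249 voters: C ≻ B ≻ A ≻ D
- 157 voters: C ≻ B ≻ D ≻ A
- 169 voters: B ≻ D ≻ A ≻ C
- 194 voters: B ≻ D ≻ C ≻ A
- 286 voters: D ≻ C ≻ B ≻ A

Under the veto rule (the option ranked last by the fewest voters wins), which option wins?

Last-place votes: A 637, C 169, D 249, B 0.
B is ranked last by the fewest voters, so B wins.

B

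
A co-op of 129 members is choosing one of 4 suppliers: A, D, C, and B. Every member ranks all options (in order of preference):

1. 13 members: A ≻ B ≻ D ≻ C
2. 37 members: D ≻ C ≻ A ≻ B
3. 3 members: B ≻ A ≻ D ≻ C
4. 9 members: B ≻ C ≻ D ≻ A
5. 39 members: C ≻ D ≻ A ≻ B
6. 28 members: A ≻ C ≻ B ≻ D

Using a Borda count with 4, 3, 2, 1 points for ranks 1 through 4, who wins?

A: 13·4 + 37·2 + 3·3 + 9·1 + 39·2 + 28·4 = 334
D: 13·2 + 37·4 + 3·2 + 9·2 + 39·3 + 28·1 = 343
C: 13·1 + 37·3 + 3·1 + 9·3 + 39·4 + 28·3 = 394
B: 13·3 + 37·1 + 3·4 + 9·4 + 39·1 + 28·2 = 219
C has the highest Borda score (394).

C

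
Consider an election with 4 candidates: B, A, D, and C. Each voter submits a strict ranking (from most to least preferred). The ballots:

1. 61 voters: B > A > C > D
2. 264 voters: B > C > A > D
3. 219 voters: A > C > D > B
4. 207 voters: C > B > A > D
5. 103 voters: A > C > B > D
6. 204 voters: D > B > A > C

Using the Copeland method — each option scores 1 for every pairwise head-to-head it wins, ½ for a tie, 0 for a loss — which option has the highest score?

B: beats A and D; ties C → score 2.5.
A: beats D and C; loses to B → score 2.
D: loses to B, A, and C → score 0.
C: beats D; ties B; loses to A → score 1.5.
B has the best pairwise record.

B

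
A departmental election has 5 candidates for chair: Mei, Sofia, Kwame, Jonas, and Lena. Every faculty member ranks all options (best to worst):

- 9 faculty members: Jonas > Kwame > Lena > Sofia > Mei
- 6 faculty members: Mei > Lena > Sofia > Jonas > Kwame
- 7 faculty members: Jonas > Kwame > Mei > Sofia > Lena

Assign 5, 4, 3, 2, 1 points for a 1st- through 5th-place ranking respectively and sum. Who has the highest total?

Jonas

Mei: 9·1 + 6·5 + 7·3 = 60
Sofia: 9·2 + 6·3 + 7·2 = 50
Kwame: 9·4 + 6·1 + 7·4 = 70
Jonas: 9·5 + 6·2 + 7·5 = 92
Lena: 9·3 + 6·4 + 7·1 = 58
Jonas has the highest Borda score (92).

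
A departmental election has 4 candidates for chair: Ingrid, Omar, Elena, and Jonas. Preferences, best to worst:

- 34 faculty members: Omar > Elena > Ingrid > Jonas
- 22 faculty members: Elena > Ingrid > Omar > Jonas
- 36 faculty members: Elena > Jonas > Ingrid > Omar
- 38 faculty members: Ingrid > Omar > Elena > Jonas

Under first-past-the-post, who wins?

Elena

First-place votes: Ingrid 38, Omar 34, Elena 58, Jonas 0.
Elena has the most first-place votes.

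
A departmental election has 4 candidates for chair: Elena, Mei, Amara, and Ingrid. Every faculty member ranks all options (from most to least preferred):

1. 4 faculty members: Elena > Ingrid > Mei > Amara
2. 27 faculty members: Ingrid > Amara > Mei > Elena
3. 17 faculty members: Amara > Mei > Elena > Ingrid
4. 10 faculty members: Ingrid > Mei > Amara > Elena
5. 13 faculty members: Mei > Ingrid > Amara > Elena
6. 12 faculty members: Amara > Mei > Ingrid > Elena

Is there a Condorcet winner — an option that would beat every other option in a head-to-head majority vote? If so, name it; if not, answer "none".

Checking pairwise contests:
Mei beats Elena 79–4.
Amara beats Mei 56–27.
Ingrid beats Amara 54–29.
Mei beats Ingrid 42–41.
Every option loses at least one head-to-head, so there is no Condorcet winner.

none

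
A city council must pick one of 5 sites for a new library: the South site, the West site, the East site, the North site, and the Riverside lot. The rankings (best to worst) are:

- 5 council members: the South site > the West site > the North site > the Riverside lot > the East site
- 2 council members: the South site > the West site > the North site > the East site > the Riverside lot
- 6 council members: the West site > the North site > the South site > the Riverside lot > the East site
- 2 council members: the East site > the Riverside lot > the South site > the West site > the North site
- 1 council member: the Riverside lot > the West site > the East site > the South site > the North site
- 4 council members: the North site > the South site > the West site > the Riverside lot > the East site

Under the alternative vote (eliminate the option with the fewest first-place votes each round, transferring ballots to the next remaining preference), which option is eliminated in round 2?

the East site

Round 1: the South site 7, the West site 6, the East site 2, the North site 4, the Riverside lot 1. Eliminate the Riverside lot.
Round 2: the South site 7, the West site 7, the East site 2, the North site 4. Eliminate the East site.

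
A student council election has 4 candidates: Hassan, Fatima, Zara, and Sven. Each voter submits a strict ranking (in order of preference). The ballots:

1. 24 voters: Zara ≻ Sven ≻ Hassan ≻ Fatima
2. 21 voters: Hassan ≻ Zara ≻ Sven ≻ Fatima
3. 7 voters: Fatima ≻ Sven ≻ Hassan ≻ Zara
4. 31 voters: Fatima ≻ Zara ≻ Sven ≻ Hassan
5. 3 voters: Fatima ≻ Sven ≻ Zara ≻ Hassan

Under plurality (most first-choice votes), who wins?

First-place votes: Hassan 21, Fatima 41, Zara 24, Sven 0.
Fatima has the most first-place votes.

Fatima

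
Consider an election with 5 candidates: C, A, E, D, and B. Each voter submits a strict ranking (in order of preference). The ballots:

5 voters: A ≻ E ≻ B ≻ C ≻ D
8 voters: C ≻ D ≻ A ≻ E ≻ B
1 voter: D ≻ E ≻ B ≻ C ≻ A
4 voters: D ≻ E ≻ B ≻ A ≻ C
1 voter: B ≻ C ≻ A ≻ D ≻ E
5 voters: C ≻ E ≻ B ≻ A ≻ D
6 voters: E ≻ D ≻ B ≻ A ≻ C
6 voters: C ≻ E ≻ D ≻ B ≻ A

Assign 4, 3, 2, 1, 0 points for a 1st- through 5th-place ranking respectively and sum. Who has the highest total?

C: 5·1 + 8·4 + 1·1 + 4·0 + 1·3 + 5·4 + 6·0 + 6·4 = 85
A: 5·4 + 8·2 + 1·0 + 4·1 + 1·2 + 5·1 + 6·1 + 6·0 = 53
E: 5·3 + 8·1 + 1·3 + 4·3 + 1·0 + 5·3 + 6·4 + 6·3 = 95
D: 5·0 + 8·3 + 1·4 + 4·4 + 1·1 + 5·0 + 6·3 + 6·2 = 75
B: 5·2 + 8·0 + 1·2 + 4·2 + 1·4 + 5·2 + 6·2 + 6·1 = 52
E has the highest Borda score (95).

E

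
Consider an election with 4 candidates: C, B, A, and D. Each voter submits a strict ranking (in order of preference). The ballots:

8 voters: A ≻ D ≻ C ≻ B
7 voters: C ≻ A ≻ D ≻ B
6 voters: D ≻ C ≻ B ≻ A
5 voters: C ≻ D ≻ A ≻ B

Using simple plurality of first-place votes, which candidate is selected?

First-place votes: C 12, B 0, A 8, D 6.
C has the most first-place votes.

C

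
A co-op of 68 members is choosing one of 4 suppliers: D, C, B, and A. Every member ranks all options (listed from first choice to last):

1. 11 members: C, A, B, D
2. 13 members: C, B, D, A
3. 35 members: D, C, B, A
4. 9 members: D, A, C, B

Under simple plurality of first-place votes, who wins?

D

First-place votes: D 44, C 24, B 0, A 0.
D has the most first-place votes.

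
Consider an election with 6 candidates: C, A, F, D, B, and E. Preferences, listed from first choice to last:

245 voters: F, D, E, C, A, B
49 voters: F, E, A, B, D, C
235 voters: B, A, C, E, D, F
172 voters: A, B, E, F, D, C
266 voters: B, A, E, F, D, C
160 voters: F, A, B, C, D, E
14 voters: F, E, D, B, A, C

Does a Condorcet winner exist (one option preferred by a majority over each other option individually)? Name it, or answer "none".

A

A vs C: 896–245 for A.
A vs F: 673–468 for A.
A vs D: 882–259 for A.
A vs B: 626–515 for A.
A vs E: 833–308 for A.
A beats every other option head-to-head.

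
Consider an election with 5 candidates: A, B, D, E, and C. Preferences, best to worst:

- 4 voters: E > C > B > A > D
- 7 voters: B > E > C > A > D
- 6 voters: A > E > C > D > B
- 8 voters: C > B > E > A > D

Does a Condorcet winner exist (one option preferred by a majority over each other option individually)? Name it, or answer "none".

none

Checking pairwise contests:
B beats A 19–6.
C beats B 18–7.
A beats D 25–0.
B beats E 15–10.
E beats C 17–8.
Every option loses at least one head-to-head, so there is no Condorcet winner.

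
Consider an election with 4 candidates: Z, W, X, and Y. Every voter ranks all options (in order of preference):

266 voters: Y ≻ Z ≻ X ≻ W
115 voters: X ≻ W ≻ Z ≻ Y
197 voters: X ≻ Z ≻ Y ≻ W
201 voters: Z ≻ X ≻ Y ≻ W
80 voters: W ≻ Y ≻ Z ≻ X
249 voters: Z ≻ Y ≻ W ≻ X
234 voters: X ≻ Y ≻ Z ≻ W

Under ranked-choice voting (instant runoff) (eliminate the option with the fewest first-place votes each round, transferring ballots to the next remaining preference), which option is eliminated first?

W

Round 1: Z 450, W 80, X 546, Y 266. Eliminate W.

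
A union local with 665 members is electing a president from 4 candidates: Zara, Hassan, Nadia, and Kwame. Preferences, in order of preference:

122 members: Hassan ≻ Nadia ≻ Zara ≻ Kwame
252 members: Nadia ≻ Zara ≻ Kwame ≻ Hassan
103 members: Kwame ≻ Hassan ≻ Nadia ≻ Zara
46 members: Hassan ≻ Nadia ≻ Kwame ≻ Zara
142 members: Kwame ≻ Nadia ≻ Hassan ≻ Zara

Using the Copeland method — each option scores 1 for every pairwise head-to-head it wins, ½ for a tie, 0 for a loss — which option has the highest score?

Nadia

Zara: beats Kwame; loses to Hassan and Nadia → score 1.
Hassan: beats Zara; loses to Nadia and Kwame → score 1.
Nadia: beats Zara, Hassan, and Kwame → score 3.
Kwame: beats Hassan; loses to Zara and Nadia → score 1.
Nadia has the best pairwise record.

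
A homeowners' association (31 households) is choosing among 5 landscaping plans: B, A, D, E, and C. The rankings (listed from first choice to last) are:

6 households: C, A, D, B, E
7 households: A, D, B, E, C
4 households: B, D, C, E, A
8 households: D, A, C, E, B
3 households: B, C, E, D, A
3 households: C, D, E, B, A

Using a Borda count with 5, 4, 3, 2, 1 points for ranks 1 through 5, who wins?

D

B: 6·2 + 7·3 + 4·5 + 8·1 + 3·5 + 3·2 = 82
A: 6·4 + 7·5 + 4·1 + 8·4 + 3·1 + 3·1 = 101
D: 6·3 + 7·4 + 4·4 + 8·5 + 3·2 + 3·4 = 120
E: 6·1 + 7·2 + 4·2 + 8·2 + 3·3 + 3·3 = 62
C: 6·5 + 7·1 + 4·3 + 8·3 + 3·4 + 3·5 = 100
D has the highest Borda score (120).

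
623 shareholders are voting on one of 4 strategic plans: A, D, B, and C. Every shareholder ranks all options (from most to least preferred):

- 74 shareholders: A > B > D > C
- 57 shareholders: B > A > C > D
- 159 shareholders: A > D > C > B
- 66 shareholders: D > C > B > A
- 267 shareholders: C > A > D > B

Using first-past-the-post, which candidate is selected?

C

First-place votes: A 233, D 66, B 57, C 267.
C has the most first-place votes.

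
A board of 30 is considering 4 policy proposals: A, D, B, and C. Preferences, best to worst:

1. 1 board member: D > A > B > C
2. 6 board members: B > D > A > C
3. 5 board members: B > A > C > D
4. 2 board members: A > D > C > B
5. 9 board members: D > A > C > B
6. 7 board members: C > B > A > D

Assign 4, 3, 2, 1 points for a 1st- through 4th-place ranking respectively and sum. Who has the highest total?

A: 1·3 + 6·2 + 5·3 + 2·4 + 9·3 + 7·2 = 79
D: 1·4 + 6·3 + 5·1 + 2·3 + 9·4 + 7·1 = 76
B: 1·2 + 6·4 + 5·4 + 2·1 + 9·1 + 7·3 = 78
C: 1·1 + 6·1 + 5·2 + 2·2 + 9·2 + 7·4 = 67
A has the highest Borda score (79).

A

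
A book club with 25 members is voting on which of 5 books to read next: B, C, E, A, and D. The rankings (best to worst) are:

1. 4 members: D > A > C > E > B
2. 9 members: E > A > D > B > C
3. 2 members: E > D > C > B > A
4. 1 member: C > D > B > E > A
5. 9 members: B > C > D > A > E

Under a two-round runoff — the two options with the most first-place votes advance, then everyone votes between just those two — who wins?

Round 1 first-place votes: B 9, C 1, E 11, A 0, D 4.
E and B advance.
Runoff: E is preferred to B by 15 voters; B by 10.
E wins the runoff.

E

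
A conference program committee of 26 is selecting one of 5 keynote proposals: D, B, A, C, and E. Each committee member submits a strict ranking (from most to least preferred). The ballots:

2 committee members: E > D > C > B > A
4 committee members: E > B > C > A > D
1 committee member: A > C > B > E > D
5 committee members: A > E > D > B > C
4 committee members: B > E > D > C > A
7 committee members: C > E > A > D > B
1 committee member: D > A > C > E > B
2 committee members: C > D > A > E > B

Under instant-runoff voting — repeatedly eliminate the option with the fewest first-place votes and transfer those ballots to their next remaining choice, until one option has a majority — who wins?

E

Round 1: D 1, B 4, A 6, C 9, E 6. Eliminate D.
Round 2: B 4, A 7, C 9, E 6. Eliminate B.
Round 3: A 7, C 9, E 10. Eliminate A.
Round 4: C 11, E 15. E has a majority.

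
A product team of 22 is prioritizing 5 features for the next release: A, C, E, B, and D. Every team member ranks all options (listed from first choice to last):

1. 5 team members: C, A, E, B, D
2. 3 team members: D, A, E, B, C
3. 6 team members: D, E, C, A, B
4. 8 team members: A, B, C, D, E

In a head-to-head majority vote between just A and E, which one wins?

A

Voters preferring A to E: 16; preferring E to A: 6.
A wins the head-to-head.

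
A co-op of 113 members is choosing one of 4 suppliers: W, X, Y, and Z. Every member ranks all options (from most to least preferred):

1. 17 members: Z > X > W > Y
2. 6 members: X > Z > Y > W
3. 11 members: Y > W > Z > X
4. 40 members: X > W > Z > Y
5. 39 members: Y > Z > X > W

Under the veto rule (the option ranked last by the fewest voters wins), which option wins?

Last-place votes: W 45, X 11, Y 57, Z 0.
Z is ranked last by the fewest voters, so Z wins.

Z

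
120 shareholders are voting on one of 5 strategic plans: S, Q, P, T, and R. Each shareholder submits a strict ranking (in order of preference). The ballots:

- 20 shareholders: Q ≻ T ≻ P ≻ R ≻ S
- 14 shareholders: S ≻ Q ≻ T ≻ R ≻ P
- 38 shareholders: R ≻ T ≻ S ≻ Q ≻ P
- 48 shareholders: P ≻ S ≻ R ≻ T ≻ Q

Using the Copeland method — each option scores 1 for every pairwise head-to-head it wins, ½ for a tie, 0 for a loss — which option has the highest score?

S

S: beats Q, T, and R; loses to P → score 3.
Q: beats P; loses to S, T, and R → score 1.
P: beats S and R; loses to Q and T → score 2.
T: beats Q and P; loses to S and R → score 2.
R: beats Q and T; loses to S and P → score 2.
S has the best pairwise record.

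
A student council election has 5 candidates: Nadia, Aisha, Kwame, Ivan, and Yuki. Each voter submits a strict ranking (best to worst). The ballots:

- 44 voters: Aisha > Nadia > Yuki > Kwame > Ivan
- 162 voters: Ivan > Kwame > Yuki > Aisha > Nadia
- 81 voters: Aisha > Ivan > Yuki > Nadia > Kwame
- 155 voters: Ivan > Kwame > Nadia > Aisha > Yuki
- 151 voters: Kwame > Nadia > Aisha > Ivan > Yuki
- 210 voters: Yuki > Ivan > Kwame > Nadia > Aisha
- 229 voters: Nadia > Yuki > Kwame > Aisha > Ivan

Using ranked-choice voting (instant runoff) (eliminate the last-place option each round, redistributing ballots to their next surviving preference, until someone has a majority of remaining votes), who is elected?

Ivan

Round 1: Nadia 229, Aisha 125, Kwame 151, Ivan 317, Yuki 210. Eliminate Aisha.
Round 2: Nadia 273, Kwame 151, Ivan 398, Yuki 210. Eliminate Kwame.
Round 3: Nadia 424, Ivan 398, Yuki 210. Eliminate Yuki.
Round 4: Nadia 424, Ivan 608. Ivan has a majority.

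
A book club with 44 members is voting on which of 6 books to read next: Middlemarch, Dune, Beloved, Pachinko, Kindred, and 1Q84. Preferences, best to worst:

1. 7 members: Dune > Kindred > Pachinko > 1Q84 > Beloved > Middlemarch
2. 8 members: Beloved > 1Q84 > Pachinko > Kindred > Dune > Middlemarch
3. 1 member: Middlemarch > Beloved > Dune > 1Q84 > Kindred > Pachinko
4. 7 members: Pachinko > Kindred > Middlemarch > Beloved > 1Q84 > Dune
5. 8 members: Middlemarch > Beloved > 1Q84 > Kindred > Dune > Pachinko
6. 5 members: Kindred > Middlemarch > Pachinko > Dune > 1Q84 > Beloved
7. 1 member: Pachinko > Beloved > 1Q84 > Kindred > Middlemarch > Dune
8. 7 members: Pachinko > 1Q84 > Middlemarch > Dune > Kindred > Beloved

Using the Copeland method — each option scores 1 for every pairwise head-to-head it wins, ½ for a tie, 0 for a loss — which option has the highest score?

Pachinko

Middlemarch: beats Dune and Beloved; loses to Pachinko, Kindred, and 1Q84 → score 2.
Dune: loses to Middlemarch, Beloved, Pachinko, Kindred, and 1Q84 → score 0.
Beloved: beats Dune and 1Q84; loses to Middlemarch, Pachinko, and Kindred → score 2.
Pachinko: beats Middlemarch, Dune, Beloved, Kindred, and 1Q84 → score 5.
Kindred: beats Middlemarch, Dune, and Beloved; loses to Pachinko and 1Q84 → score 3.
1Q84: beats Middlemarch, Dune, and Kindred; loses to Beloved and Pachinko → score 3.
Pachinko has the best pairwise record.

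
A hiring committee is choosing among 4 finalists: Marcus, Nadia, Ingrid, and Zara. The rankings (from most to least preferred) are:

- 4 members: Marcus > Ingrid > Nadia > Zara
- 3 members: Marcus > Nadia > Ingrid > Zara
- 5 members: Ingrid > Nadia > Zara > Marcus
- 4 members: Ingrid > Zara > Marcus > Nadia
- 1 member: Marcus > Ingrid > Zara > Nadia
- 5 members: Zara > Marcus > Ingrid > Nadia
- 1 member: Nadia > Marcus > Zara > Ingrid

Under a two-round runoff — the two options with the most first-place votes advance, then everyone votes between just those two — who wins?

Round 1 first-place votes: Marcus 8, Nadia 1, Ingrid 9, Zara 5.
Ingrid and Marcus advance.
Runoff: Ingrid is preferred to Marcus by 9 voters; Marcus by 14.
Marcus wins the runoff.

Marcus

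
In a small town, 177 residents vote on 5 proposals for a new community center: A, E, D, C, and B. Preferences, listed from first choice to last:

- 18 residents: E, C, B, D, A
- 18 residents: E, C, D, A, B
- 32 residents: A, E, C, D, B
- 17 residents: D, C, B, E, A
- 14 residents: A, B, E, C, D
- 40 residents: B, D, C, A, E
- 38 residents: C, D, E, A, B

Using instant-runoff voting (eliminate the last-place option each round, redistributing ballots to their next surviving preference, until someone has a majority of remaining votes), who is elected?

Round 1: A 46, E 36, D 17, C 38, B 40. Eliminate D.
Round 2: A 46, E 36, C 55, B 40. Eliminate E.
Round 3: A 46, C 91, B 40. C has a majority.

C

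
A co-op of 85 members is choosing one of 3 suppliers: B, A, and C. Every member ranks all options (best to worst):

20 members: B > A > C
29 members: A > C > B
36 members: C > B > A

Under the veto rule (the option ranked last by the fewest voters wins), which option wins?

C

Last-place votes: B 29, A 36, C 20.
C is ranked last by the fewest voters, so C wins.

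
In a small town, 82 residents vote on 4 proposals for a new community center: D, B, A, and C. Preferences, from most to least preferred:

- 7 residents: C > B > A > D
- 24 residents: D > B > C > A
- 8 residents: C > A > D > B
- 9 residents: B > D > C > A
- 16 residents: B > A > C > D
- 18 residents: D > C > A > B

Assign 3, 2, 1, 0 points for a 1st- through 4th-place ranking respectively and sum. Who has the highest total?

D: 7·0 + 24·3 + 8·1 + 9·2 + 16·0 + 18·3 = 152
B: 7·2 + 24·2 + 8·0 + 9·3 + 16·3 + 18·0 = 137
A: 7·1 + 24·0 + 8·2 + 9·0 + 16·2 + 18·1 = 73
C: 7·3 + 24·1 + 8·3 + 9·1 + 16·1 + 18·2 = 130
D has the highest Borda score (152).

D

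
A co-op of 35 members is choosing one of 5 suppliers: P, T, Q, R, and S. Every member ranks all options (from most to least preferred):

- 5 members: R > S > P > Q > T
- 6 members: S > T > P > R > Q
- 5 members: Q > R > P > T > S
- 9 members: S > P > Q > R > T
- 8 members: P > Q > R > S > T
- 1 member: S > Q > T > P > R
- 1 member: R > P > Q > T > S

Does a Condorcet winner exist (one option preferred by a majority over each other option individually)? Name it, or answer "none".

Checking pairwise contests:
S beats P 21–14.
P beats T 28–7.
P beats Q 29–6.
P beats R 24–11.
R beats S 19–16.
Every option loses at least one head-to-head, so there is no Condorcet winner.

none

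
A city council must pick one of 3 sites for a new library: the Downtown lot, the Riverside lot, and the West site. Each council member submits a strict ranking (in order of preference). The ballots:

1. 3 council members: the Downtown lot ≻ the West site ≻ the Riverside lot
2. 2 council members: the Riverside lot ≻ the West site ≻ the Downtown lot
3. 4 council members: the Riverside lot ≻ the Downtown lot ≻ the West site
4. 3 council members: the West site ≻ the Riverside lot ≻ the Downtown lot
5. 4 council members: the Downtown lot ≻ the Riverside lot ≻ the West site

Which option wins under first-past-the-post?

the Downtown lot

First-place votes: the Downtown lot 7, the Riverside lot 6, the West site 3.
the Downtown lot has the most first-place votes.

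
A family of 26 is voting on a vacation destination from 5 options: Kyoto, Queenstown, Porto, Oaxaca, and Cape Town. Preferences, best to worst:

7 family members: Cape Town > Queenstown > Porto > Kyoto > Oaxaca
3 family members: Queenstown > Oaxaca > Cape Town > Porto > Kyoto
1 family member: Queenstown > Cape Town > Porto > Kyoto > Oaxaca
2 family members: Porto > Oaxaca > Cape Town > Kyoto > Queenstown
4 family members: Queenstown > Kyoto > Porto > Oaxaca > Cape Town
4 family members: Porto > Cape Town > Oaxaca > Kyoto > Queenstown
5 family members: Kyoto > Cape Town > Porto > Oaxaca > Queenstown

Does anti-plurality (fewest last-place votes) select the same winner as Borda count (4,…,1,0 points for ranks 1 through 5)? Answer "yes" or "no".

no

Anti-plurality — last-place votes: Kyoto 3, Queenstown 11, Porto 0, Oaxaca 8, Cape Town 4. Winner: Porto.
Borda — scores: Kyoto 46, Queenstown 53, Porto 61, Oaxaca 32, Cape Town 68. Winner: Cape Town.
The two methods disagree.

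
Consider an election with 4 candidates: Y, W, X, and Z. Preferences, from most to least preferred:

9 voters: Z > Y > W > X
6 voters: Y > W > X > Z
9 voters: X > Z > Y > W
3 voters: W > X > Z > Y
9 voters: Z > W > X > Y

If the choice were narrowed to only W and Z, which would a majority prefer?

Voters preferring W to Z: 9; preferring Z to W: 27.
Z wins the head-to-head.

Z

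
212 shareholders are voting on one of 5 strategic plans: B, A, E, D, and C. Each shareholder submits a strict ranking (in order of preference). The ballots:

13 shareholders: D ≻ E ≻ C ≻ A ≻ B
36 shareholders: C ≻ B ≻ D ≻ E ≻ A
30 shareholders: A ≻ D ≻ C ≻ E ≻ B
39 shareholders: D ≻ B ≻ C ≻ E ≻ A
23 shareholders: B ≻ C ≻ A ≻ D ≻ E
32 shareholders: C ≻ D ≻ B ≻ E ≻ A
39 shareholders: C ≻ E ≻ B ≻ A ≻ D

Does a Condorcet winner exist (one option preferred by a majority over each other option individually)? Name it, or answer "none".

C vs B: 150–62 for C.
C vs A: 182–30 for C.
C vs E: 199–13 for C.
C vs D: 130–82 for C.
C beats every other option head-to-head.

C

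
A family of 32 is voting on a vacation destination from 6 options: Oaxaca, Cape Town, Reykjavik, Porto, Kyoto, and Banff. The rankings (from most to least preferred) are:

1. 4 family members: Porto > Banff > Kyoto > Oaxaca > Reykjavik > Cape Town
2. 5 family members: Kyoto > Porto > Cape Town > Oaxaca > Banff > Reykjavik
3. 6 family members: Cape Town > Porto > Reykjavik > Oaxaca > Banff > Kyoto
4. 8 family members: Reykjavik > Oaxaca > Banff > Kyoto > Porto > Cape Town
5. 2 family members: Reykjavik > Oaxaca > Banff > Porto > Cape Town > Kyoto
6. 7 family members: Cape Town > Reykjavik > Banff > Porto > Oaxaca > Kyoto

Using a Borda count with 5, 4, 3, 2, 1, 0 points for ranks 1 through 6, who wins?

Oaxaca: 4·2 + 5·2 + 6·2 + 8·4 + 2·4 + 7·1 = 77
Cape Town: 4·0 + 5·3 + 6·5 + 8·0 + 2·1 + 7·5 = 82
Reykjavik: 4·1 + 5·0 + 6·3 + 8·5 + 2·5 + 7·4 = 100
Porto: 4·5 + 5·4 + 6·4 + 8·1 + 2·2 + 7·2 = 90
Kyoto: 4·3 + 5·5 + 6·0 + 8·2 + 2·0 + 7·0 = 53
Banff: 4·4 + 5·1 + 6·1 + 8·3 + 2·3 + 7·3 = 78
Reykjavik has the highest Borda score (100).

Reykjavik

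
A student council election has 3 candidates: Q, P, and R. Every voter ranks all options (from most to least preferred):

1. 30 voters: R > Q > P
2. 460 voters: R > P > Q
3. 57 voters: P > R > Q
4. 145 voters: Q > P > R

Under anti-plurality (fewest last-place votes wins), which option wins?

P

Last-place votes: Q 517, P 30, R 145.
P is ranked last by the fewest voters, so P wins.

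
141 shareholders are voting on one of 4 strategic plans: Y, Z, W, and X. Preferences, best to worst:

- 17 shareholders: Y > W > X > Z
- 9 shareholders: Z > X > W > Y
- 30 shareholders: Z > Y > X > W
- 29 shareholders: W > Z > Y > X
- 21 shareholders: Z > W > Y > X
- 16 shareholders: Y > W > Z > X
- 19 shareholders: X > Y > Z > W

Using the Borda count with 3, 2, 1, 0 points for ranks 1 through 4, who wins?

Y: 17·3 + 9·0 + 30·2 + 29·1 + 21·1 + 16·3 + 19·2 = 247
Z: 17·0 + 9·3 + 30·3 + 29·2 + 21·3 + 16·1 + 19·1 = 273
W: 17·2 + 9·1 + 30·0 + 29·3 + 21·2 + 16·2 + 19·0 = 204
X: 17·1 + 9·2 + 30·1 + 29·0 + 21·0 + 16·0 + 19·3 = 122
Z has the highest Borda score (273).

Z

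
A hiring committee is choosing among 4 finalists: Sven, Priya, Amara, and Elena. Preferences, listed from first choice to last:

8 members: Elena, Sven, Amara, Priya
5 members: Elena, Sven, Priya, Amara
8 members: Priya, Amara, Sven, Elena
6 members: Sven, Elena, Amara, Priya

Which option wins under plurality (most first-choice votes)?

First-place votes: Sven 6, Priya 8, Amara 0, Elena 13.
Elena has the most first-place votes.

Elena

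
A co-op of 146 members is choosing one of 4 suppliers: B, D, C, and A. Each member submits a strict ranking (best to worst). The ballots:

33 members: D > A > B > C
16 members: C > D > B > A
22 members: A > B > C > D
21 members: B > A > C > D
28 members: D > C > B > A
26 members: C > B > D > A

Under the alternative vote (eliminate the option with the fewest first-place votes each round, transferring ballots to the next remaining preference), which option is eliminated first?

B

Round 1: B 21, D 61, C 42, A 22. Eliminate B.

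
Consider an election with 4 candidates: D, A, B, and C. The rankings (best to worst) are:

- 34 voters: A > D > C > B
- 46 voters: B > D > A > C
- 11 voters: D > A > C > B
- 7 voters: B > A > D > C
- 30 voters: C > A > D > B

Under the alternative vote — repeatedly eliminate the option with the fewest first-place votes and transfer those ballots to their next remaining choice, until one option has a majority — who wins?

A

Round 1: D 11, A 34, B 53, C 30. Eliminate D.
Round 2: A 45, B 53, C 30. Eliminate C.
Round 3: A 75, B 53. A has a majority.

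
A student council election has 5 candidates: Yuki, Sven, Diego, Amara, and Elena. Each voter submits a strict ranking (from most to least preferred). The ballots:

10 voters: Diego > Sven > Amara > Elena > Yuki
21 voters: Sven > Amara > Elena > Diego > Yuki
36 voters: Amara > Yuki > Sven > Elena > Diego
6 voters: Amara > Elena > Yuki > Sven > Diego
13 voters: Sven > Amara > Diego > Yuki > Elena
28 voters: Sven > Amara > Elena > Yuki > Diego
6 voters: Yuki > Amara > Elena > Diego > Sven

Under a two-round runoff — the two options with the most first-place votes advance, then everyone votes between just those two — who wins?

Round 1 first-place votes: Yuki 6, Sven 62, Diego 10, Amara 42, Elena 0.
Sven and Amara advance.
Runoff: Sven is preferred to Amara by 72 voters; Amara by 48.
Sven wins the runoff.

Sven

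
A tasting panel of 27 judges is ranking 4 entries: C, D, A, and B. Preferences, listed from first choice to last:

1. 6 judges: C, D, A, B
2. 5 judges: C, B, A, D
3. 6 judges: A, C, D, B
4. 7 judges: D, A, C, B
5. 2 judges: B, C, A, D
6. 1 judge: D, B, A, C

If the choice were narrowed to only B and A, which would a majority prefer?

A

Voters preferring B to A: 8; preferring A to B: 19.
A wins the head-to-head.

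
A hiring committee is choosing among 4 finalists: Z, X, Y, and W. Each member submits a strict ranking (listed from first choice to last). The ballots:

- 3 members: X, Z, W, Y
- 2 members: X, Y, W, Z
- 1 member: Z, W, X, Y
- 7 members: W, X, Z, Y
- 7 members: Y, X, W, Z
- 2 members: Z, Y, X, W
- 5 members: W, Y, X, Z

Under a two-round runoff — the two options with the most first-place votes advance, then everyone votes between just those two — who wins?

Round 1 first-place votes: Z 3, X 5, Y 7, W 12.
W and Y advance.
Runoff: W is preferred to Y by 16 voters; Y by 11.
W wins the runoff.

W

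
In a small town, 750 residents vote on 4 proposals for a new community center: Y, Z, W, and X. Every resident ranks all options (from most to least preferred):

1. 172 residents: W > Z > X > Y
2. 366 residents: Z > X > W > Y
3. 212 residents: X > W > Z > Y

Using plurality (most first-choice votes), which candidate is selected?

Z

First-place votes: Y 0, Z 366, W 172, X 212.
Z has the most first-place votes.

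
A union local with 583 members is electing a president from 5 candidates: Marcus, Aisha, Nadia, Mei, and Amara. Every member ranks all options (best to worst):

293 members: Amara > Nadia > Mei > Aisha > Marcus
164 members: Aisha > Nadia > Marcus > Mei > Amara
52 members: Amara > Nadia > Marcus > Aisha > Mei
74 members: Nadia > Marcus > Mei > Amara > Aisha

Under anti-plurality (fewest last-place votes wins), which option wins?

Nadia

Last-place votes: Marcus 293, Aisha 74, Nadia 0, Mei 52, Amara 164.
Nadia is ranked last by the fewest voters, so Nadia wins.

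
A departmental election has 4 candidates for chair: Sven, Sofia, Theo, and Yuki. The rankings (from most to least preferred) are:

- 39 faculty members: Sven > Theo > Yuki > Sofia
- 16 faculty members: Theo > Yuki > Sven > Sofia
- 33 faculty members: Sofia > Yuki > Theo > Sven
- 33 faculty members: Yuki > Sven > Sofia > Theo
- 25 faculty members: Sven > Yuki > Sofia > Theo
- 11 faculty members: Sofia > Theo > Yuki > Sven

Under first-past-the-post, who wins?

Sven

First-place votes: Sven 64, Sofia 44, Theo 16, Yuki 33.
Sven has the most first-place votes.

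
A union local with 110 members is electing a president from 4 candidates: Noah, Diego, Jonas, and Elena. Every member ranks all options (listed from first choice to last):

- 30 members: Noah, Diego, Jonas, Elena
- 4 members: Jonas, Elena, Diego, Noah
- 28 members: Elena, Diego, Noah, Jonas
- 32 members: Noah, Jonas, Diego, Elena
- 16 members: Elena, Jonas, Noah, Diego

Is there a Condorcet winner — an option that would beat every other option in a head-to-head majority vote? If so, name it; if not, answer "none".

Noah

Noah vs Diego: 78–32 for Noah.
Noah vs Jonas: 90–20 for Noah.
Noah vs Elena: 62–48 for Noah.
Noah beats every other option head-to-head.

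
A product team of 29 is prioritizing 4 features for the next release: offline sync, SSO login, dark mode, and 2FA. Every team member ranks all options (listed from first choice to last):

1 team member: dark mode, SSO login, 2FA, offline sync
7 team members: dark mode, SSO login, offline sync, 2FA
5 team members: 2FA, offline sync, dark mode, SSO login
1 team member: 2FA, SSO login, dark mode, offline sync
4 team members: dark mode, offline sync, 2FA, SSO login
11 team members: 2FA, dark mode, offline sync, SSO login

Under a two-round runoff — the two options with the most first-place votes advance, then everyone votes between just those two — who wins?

2FA

Round 1 first-place votes: offline sync 0, SSO login 0, dark mode 12, 2FA 17.
2FA and dark mode advance.
Runoff: 2FA is preferred to dark mode by 17 voters; dark mode by 12.
2FA wins the runoff.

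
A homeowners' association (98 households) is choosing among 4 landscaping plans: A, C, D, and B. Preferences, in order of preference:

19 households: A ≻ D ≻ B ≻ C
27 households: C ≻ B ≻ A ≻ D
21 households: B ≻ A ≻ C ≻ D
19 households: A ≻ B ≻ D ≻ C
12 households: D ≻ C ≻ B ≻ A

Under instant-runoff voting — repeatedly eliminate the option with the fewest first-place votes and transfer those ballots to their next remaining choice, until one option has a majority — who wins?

A

Round 1: A 38, C 27, D 12, B 21. Eliminate D.
Round 2: A 38, C 39, B 21. Eliminate B.
Round 3: A 59, C 39. A has a majority.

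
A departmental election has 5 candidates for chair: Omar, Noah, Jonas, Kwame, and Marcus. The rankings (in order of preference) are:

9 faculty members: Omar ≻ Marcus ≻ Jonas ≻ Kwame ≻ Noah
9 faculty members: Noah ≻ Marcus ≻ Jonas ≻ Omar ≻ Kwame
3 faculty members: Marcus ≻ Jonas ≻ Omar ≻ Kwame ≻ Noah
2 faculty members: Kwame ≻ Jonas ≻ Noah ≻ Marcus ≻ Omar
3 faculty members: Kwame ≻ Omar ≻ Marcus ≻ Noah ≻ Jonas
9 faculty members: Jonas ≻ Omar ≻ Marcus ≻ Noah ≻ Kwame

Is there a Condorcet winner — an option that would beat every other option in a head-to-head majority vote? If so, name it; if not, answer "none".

Checking pairwise contests:
Jonas beats Omar 23–12.
Omar beats Noah 24–11.
Marcus beats Jonas 24–11.
Omar beats Kwame 30–5.
Omar beats Marcus 21–14.
Every option loses at least one head-to-head, so there is no Condorcet winner.

none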